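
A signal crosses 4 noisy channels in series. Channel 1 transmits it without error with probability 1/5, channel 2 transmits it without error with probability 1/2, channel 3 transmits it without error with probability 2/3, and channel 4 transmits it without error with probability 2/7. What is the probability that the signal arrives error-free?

Multiplying along the chain,
P = 1/5 × 1/2 × 2/3 × 2/7 = 4/210 = 2/105.

2/105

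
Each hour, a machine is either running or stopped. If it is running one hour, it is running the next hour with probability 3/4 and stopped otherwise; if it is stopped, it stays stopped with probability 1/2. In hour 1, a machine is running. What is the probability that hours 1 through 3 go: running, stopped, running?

Hour 1 is given. For each transition, use the conditional probability from the current state:
P(stopped | running) = 1/4; P(running | stopped) = 1/2.
P = 1/4 × 1/2 = 1/8.

1/8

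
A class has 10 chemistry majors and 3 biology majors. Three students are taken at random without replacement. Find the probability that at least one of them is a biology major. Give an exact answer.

P(no biology majors) = 10/13 × 9/12 × 8/11 = 720/1716 = 60/143.
P(at least one) = 1 − 60/143 = 83/143.

83/143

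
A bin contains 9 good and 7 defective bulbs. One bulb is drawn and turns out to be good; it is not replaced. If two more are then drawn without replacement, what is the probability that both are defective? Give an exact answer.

With the first bulb removed, 7 defective remain out of 15.
P = 7/15 × 6/14 = 42/210 = 1/5.

1/5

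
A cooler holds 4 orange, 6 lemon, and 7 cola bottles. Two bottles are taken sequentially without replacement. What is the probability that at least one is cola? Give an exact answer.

91/136

P(no cola) = 10/17 × 9/16 = 90/272 = 45/136.
P(at least one) = 1 − 45/136 = 91/136.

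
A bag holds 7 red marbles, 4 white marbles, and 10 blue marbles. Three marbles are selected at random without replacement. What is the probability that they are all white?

2/665

P(all white) = 4/21 × 3/20 × 2/19 = 24/7980 = 2/665.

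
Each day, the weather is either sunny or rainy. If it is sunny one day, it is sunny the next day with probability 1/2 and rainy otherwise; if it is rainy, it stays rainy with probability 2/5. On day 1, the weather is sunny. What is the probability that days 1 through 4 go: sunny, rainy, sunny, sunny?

Day 1 is given. For each transition, use the conditional probability from the current state:
P(rainy | sunny) = 1/2; P(sunny | rainy) = 3/5; P(sunny | sunny) = 1/2.
P = 1/2 × 3/5 × 1/2 = 3/20.

3/20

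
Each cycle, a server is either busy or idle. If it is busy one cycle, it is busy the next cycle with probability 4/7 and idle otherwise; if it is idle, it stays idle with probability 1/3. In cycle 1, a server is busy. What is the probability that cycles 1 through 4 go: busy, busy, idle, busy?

8/49

Cycle 1 is given. For each transition, use the conditional probability from the current state:
P(busy | busy) = 4/7; P(idle | busy) = 3/7; P(busy | idle) = 2/3.
P = 4/7 × 3/7 × 2/3 = 24/147 = 8/49.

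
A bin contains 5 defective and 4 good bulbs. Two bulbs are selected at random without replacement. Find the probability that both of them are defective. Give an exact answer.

5/18

P(every draw is defective) = 5/9 × 4/8 = 20/72 = 5/18.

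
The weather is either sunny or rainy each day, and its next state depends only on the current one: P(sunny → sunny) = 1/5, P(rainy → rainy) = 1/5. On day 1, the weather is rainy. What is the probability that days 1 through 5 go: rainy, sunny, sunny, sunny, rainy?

16/625

Day 1 is given. For each transition, use the conditional probability from the current state:
P(sunny | rainy) = 4/5; P(sunny | sunny) = 1/5; P(sunny | sunny) = 1/5; P(rainy | sunny) = 4/5.
P = 4/5 × 1/5 × 1/5 × 4/5 = 16/625.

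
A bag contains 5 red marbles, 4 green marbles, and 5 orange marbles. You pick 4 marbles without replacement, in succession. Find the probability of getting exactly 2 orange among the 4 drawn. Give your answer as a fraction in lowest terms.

One ordering (orange drawn first) has probability 5/14 × 4/13 × 9/12 × 8/11 = 1440/24024 = 60/1001.
There are C(4,2) = 6 such orderings, each equally likely, so P = 6 × 60/1001 = 360/1001.

360/1001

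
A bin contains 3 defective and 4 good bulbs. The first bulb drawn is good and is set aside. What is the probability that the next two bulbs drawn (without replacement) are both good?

With the first bulb removed, 3 good remain out of 6.
P = 3/6 × 2/5 = 6/30 = 1/5.

1/5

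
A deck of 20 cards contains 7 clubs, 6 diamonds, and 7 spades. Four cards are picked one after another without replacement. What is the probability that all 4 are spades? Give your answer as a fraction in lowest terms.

P(all spades) = 7/20 × 6/19 × 5/18 × 4/17 = 840/116280 = 7/969.

7/969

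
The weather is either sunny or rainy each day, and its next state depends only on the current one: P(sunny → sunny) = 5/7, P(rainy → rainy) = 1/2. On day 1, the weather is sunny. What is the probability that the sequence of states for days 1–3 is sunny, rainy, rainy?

1/7

Day 1 is given. For each transition, use the conditional probability from the current state:
P(rainy | sunny) = 2/7; P(rainy | rainy) = 1/2.
P = 2/7 × 1/2 = 2/14 = 1/7.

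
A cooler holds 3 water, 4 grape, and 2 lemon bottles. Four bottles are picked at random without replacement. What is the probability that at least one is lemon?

P(no lemon) = 7/9 × 6/8 × 5/7 × 4/6 = 840/3024 = 5/18.
P(at least one) = 1 − 5/18 = 13/18.

13/18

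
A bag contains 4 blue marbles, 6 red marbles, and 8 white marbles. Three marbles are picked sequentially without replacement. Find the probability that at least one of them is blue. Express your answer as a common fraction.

113/204

P(no blue) = 14/18 × 13/17 × 12/16 = 2184/4896 = 91/204.
P(at least one) = 1 − 91/204 = 113/204.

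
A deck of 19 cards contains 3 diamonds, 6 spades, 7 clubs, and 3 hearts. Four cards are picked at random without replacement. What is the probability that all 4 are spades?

P(all spades) = 6/19 × 5/18 × 4/17 × 3/16 = 360/93024 = 5/1292.

5/1292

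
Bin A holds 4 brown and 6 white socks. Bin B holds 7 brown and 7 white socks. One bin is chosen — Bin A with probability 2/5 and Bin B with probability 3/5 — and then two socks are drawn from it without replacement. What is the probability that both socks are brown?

187/975

From Bin A: P(both brown) = (4/10)(3/9) = 2/15.
From Bin B: P(both brown) = (7/14)(6/13) = 3/13.
Total probability = (2/5)(2/15) + (3/5)(3/13) = 187/975.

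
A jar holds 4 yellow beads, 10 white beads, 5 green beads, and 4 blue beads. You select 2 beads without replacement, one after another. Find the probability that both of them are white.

P(every draw is white) = 10/23 × 9/22 = 90/506 = 45/253.

45/253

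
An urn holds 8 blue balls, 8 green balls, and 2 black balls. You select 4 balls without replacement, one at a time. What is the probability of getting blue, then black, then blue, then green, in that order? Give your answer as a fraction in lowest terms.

Multiply the probability of each draw given the previous ones:
P = 8/18 × 2/17 × 7/16 × 8/15 = 896/73440 = 28/2295.

28/2295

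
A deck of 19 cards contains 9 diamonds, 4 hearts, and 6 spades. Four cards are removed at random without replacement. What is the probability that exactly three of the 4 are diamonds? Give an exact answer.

70/323

One ordering (diamonds drawn first) has probability 9/19 × 8/18 × 7/17 × 10/16 = 5040/93024 = 35/646.
There are C(4,3) = 4 such orderings, each equally likely, so P = 4 × 35/646 = 70/323.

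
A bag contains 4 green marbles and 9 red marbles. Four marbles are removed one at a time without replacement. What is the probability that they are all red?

P(every draw is red) = 9/13 × 8/12 × 7/11 × 6/10 = 3024/17160 = 126/715.

126/715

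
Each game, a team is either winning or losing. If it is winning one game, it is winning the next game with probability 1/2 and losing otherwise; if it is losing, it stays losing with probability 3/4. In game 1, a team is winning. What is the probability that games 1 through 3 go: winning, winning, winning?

1/4

Game 1 is given. For each transition, use the conditional probability from the current state:
P(winning | winning) = 1/2; P(winning | winning) = 1/2.
P = 1/2 × 1/2 = 1/4.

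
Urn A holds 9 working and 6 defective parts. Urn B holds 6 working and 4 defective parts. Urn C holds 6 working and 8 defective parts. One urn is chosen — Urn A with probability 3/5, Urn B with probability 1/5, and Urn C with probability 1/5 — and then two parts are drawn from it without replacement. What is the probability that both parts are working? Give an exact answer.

From Urn A: P(both working) = (9/15)(8/14) = 12/35.
From Urn B: P(both working) = (6/10)(5/9) = 1/3.
From Urn C: P(both working) = (6/14)(5/13) = 15/91.
Total probability = (3/5)(12/35) + (1/5)(1/3) + (1/5)(15/91) = 2084/6825.

2084/6825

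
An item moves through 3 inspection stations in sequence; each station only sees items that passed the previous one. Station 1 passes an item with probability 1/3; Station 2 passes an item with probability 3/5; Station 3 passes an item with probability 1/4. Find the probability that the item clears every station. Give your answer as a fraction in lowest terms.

Each stage is reached only if all earlier stages succeed, so
P = 1/3 × 3/5 × 1/4 = 3/60 = 1/20.

1/20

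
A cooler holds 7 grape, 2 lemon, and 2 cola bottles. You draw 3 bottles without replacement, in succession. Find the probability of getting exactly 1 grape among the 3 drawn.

14/55

One ordering (grape drawn first) has probability 7/11 × 4/10 × 3/9 = 84/990 = 14/165.
There are C(3,1) = 3 such orderings, each equally likely, so P = 3 × 14/165 = 14/55.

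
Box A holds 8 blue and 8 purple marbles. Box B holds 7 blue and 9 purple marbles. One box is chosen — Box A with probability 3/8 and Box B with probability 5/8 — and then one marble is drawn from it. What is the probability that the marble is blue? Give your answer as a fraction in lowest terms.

From Box A: P(blue) = 8/16.
From Box B: P(blue) = 7/16.
Total probability = (3/8)(8/16) + (5/8)(7/16) = 59/128.

59/128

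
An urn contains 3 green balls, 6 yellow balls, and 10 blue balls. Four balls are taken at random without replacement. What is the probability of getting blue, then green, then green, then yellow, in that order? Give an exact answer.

5/1292

Chain rule:
P = 10/19 × 3/18 × 2/17 × 6/16 = 360/93024 = 5/1292.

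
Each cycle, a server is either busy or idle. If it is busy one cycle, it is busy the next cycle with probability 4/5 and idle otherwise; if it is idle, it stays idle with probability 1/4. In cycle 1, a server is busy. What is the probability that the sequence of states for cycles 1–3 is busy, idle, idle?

1/20

Cycle 1 is given. For each transition, use the conditional probability from the current state:
P(idle | busy) = 1/5; P(idle | idle) = 1/4.
P = 1/5 × 1/4 = 1/20.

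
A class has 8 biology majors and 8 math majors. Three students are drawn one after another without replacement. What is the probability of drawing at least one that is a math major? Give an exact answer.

P(no math majors) = 8/16 × 7/15 × 6/14 = 336/3360 = 1/10.
P(at least one) = 1 − 1/10 = 9/10.

9/10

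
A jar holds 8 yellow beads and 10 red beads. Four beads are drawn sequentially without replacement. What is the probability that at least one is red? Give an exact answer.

P(no red) = 8/18 × 7/17 × 6/16 × 5/15 = 1680/73440 = 7/306.
P(at least one) = 1 − 7/306 = 299/306.

299/306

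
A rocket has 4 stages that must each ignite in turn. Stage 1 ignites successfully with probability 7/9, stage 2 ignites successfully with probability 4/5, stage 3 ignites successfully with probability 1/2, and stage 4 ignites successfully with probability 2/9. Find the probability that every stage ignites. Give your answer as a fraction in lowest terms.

Multiplying along the chain,
P = 7/9 × 4/5 × 1/2 × 2/9 = 56/810 = 28/405.

28/405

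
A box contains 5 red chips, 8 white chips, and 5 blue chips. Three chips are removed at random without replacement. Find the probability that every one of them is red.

P = 5/18 × 4/17 × 3/16 = 60/4896 = 5/408.

5/408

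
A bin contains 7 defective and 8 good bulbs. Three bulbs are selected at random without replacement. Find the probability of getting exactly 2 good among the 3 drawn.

One ordering (good drawn first) has probability 8/15 × 7/14 × 7/13 = 392/2730 = 28/195.
There are C(3,2) = 3 such orderings, each equally likely, so P = 3 × 28/195 = 28/65.

28/65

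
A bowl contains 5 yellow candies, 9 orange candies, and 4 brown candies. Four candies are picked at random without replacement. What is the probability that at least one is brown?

2059/3060

P(no brown) = 14/18 × 13/17 × 12/16 × 11/15 = 24024/73440 = 1001/3060.
P(at least one) = 1 − 1001/3060 = 2059/3060.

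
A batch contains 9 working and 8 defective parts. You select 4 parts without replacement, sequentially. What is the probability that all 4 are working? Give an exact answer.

P(every draw is working) = 9/17 × 8/16 × 7/15 × 6/14 = 3024/57120 = 9/170.

9/170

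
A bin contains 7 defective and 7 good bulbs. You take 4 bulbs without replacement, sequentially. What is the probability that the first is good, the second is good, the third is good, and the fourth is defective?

Chain rule:
P = 7/14 × 6/13 × 5/12 × 7/11 = 1470/24024 = 35/572.

35/572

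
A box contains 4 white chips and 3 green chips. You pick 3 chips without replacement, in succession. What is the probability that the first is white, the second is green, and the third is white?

6/35

Chain rule:
P = 4/7 × 3/6 × 3/5 = 36/210 = 6/35.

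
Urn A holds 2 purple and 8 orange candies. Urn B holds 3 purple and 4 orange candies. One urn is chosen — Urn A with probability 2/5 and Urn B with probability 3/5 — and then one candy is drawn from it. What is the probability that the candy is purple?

From Urn A: P(purple) = 2/10.
From Urn B: P(purple) = 3/7.
Total probability = (2/5)(2/10) + (3/5)(3/7) = 59/175.

59/175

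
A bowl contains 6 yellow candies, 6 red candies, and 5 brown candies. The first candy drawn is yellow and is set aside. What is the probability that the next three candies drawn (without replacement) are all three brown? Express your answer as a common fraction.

After the first draw, 5 of the remaining 16 candies are brown.
P = 5/16 × 4/15 × 3/14 = 60/3360 = 1/56.

1/56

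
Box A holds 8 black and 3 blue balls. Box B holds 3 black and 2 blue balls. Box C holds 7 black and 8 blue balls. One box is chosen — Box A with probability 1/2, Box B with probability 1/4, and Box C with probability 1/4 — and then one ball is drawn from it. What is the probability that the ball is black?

From Box A: P(black) = 8/11.
From Box B: P(black) = 3/5.
From Box C: P(black) = 7/15.
Total probability = (1/2)(8/11) + (1/4)(3/5) + (1/4)(7/15) = 104/165.

104/165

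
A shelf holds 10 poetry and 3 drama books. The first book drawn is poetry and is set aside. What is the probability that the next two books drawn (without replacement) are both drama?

After the first draw, 3 of the remaining 12 books are drama.
P = 3/12 × 2/11 = 6/132 = 1/22.

1/22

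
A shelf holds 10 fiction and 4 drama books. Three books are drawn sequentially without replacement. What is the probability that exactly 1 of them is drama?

45/91

One ordering (drama drawn first) has probability 4/14 × 10/13 × 9/12 = 360/2184 = 15/91.
There are C(3,1) = 3 such orderings, each equally likely, so P = 3 × 15/91 = 45/91.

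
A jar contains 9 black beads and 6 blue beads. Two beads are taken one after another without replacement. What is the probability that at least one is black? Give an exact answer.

P(no black) = 6/15 × 5/14 = 30/210 = 1/7.
P(at least one) = 1 − 1/7 = 6/7.

6/7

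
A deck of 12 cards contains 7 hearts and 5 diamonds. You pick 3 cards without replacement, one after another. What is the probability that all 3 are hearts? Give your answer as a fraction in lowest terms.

7/44

P(all hearts) = 7/12 × 6/11 × 5/10 = 210/1320 = 7/44.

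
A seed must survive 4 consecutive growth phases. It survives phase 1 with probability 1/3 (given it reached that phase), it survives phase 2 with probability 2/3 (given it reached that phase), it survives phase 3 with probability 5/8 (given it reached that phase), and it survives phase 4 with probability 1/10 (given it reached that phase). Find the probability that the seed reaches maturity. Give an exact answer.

Multiplying along the chain,
P = 1/3 × 2/3 × 5/8 × 1/10 = 10/720 = 1/72.

1/72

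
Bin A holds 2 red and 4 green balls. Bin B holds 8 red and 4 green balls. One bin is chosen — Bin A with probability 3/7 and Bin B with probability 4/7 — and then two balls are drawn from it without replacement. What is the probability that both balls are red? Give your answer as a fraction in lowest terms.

From Bin A: P(both red) = (2/6)(1/5) = 1/15.
From Bin B: P(both red) = (8/12)(7/11) = 14/33.
Total probability = (3/7)(1/15) + (4/7)(14/33) = 313/1155.

313/1155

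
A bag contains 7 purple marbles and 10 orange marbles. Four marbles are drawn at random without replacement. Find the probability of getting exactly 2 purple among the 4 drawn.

27/68

One ordering (purple drawn first) has probability 7/17 × 6/16 × 10/15 × 9/14 = 3780/57120 = 9/136.
There are C(4,2) = 6 such orderings, each equally likely, so P = 6 × 9/136 = 27/68.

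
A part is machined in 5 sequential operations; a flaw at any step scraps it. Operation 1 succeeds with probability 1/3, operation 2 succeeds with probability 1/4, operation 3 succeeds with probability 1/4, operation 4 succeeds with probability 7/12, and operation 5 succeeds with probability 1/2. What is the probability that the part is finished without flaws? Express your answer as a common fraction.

7/1152

Multiplying along the chain,
P = 1/3 × 1/4 × 1/4 × 7/12 × 1/2 = 7/1152.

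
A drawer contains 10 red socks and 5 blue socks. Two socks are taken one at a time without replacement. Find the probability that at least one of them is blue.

P(no blue) = 10/15 × 9/14 = 90/210 = 3/7.
P(at least one) = 1 − 3/7 = 4/7.

4/7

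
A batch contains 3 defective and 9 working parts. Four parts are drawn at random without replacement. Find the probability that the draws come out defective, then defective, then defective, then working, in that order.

Chain rule:
P = 3/12 × 2/11 × 1/10 × 9/9 = 54/11880 = 1/220.

1/220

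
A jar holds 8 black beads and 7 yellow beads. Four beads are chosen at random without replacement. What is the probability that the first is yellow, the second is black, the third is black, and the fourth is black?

14/195

Each draw changes the counts, so multiply the conditional probabilities along the sequence:
P = 7/15 × 8/14 × 7/13 × 6/12 = 2352/32760 = 14/195.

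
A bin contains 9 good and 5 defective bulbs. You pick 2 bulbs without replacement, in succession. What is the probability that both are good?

P = 9/14 × 8/13 = 72/182 = 36/91.

36/91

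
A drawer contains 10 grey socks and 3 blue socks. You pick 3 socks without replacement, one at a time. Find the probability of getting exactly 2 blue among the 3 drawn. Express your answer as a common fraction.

15/143

One ordering (blue drawn first) has probability 3/13 × 2/12 × 10/11 = 60/1716 = 5/143.
There are C(3,2) = 3 such orderings, each equally likely, so P = 3 × 5/143 = 15/143.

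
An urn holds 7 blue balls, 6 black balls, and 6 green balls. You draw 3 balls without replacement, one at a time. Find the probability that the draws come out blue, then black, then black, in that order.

35/969

Each draw changes the counts, so multiply the conditional probabilities along the sequence:
P = 7/19 × 6/18 × 5/17 = 210/5814 = 35/969.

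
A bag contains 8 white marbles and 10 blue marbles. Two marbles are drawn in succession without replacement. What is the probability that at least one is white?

P(no white) = 10/18 × 9/17 = 90/306 = 5/17.
P(at least one) = 1 − 5/17 = 12/17.

12/17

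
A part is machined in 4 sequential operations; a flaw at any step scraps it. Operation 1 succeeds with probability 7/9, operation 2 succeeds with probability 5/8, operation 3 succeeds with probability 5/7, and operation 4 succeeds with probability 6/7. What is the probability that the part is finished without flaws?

Each stage is reached only if all earlier stages succeed, so
P = 7/9 × 5/8 × 5/7 × 6/7 = 1050/3528 = 25/84.

25/84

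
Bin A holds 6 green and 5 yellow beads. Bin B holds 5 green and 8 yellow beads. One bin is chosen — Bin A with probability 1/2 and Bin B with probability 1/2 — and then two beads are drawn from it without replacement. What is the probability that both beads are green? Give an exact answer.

86/429

From Bin A: P(both green) = (6/11)(5/10) = 3/11.
From Bin B: P(both green) = (5/13)(4/12) = 5/39.
Total probability = (1/2)(3/11) + (1/2)(5/39) = 86/429.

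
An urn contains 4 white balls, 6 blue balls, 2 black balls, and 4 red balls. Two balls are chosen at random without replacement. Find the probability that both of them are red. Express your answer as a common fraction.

1/20

P(all red) = 4/16 × 3/15 = 12/240 = 1/20.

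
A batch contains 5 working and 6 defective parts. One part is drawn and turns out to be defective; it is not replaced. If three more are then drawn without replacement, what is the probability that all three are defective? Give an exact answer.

After the first draw, 5 of the remaining 10 parts are defective.
P = 5/10 × 4/9 × 3/8 = 60/720 = 1/12.

1/12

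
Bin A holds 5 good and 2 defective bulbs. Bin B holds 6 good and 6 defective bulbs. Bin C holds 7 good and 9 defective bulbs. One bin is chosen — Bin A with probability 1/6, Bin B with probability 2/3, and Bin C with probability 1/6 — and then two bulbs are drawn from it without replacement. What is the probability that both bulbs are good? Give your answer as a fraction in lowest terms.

From Bin A: P(both good) = (5/7)(4/6) = 10/21.
From Bin B: P(both good) = (6/12)(5/11) = 5/22.
From Bin C: P(both good) = (7/16)(6/15) = 7/40.
Total probability = (1/6)(10/21) + (2/3)(5/22) + (1/6)(7/40) = 14417/55440.

14417/55440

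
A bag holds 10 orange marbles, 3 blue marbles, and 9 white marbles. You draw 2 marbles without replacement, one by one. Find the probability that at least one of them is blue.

P(no blue) = 19/22 × 18/21 = 342/462 = 57/77.
P(at least one) = 1 − 57/77 = 20/77.

20/77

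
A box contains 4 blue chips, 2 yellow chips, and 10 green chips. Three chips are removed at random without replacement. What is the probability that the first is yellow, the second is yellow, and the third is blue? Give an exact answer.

1/420

Chain rule:
P = 2/16 × 1/15 × 4/14 = 8/3360 = 1/420.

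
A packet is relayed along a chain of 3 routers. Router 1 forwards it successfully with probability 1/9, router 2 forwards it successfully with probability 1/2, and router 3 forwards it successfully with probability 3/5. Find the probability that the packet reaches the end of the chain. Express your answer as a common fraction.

Multiplying along the chain,
P = 1/9 × 1/2 × 3/5 = 3/90 = 1/30.

1/30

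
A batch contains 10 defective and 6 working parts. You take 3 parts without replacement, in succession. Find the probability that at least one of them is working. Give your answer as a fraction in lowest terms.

11/14

P(no working) = 10/16 × 9/15 × 8/14 = 720/3360 = 3/14.
P(at least one) = 1 − 3/14 = 11/14.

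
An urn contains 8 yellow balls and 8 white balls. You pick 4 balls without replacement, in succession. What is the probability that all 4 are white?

1/26

P(every draw is white) = 8/16 × 7/15 × 6/14 × 5/13 = 1680/43680 = 1/26.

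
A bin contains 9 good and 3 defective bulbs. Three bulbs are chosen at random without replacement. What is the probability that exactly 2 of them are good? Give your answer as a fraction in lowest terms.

One ordering (good drawn first) has probability 9/12 × 8/11 × 3/10 = 216/1320 = 9/55.
There are C(3,2) = 3 such orderings, each equally likely, so P = 3 × 9/55 = 27/55.

27/55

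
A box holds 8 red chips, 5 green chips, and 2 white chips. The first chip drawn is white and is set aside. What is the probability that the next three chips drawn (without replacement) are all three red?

With the first chip removed, 8 red remain out of 14.
P = 8/14 × 7/13 × 6/12 = 336/2184 = 2/13.

2/13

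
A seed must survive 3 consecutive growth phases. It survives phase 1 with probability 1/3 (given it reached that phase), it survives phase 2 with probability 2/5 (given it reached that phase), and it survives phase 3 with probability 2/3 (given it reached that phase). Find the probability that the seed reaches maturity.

4/45

The events are sequential, so multiply the conditional probabilities:
P = 1/3 × 2/5 × 2/3 = 4/45.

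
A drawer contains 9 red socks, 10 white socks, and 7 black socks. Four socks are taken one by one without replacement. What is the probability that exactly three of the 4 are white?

One ordering (white drawn first) has probability 10/26 × 9/25 × 8/24 × 16/23 = 11520/358800 = 48/1495.
There are C(4,3) = 4 such orderings, each equally likely, so P = 4 × 48/1495 = 192/1495.

192/1495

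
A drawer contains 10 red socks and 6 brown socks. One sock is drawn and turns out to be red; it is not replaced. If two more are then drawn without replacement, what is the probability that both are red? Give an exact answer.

12/35

After the first draw, 9 of the remaining 15 socks are red.
P = 9/15 × 8/14 = 72/210 = 12/35.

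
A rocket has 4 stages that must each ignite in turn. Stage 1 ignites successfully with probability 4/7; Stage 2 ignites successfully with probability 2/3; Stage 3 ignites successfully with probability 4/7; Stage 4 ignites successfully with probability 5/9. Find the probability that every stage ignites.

160/1323

The events are sequential, so multiply the conditional probabilities:
P = 4/7 × 2/3 × 4/7 × 5/9 = 160/1323.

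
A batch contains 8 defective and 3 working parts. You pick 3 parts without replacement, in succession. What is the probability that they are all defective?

P(every draw is defective) = 8/11 × 7/10 × 6/9 = 336/990 = 56/165.

56/165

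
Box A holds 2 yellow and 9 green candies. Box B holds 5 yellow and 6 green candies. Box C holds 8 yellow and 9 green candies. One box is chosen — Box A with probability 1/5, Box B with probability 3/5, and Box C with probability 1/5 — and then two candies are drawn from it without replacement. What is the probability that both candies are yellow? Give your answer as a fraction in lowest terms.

1439/9350

From Box A: P(both yellow) = (2/11)(1/10) = 1/55.
From Box B: P(both yellow) = (5/11)(4/10) = 2/11.
From Box C: P(both yellow) = (8/17)(7/16) = 7/34.
Total probability = (1/5)(1/55) + (3/5)(2/11) + (1/5)(7/34) = 1439/9350.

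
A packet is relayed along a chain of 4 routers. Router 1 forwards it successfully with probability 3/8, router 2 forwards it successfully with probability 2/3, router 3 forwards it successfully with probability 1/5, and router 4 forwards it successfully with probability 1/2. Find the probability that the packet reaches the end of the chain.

1/40

Each stage is reached only if all earlier stages succeed, so
P = 3/8 × 2/3 × 1/5 × 1/2 = 6/240 = 1/40.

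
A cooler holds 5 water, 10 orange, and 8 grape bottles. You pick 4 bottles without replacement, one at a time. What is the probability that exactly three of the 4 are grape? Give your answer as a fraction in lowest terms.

One ordering (grape drawn first) has probability 8/23 × 7/22 × 6/21 × 15/20 = 5040/212520 = 6/253.
There are C(4,3) = 4 such orderings, each equally likely, so P = 4 × 6/253 = 24/253.

24/253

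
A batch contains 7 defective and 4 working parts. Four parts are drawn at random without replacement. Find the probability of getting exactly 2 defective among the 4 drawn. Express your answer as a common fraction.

One ordering (defective drawn first) has probability 7/11 × 6/10 × 4/9 × 3/8 = 504/7920 = 7/110.
There are C(4,2) = 6 such orderings, each equally likely, so P = 6 × 7/110 = 21/55.

21/55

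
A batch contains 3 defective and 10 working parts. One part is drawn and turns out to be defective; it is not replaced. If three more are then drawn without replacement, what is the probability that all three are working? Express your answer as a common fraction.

With the first part removed, 10 working remain out of 12.
P = 10/12 × 9/11 × 8/10 = 720/1320 = 6/11.

6/11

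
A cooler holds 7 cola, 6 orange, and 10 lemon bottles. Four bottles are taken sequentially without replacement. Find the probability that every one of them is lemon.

6/253

P(all lemon) = 10/23 × 9/22 × 8/21 × 7/20 = 5040/212520 = 6/253.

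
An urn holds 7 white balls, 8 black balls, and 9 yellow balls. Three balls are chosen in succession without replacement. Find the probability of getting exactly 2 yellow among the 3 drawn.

One ordering (yellow drawn first) has probability 9/24 × 8/23 × 15/22 = 1080/12144 = 45/506.
There are C(3,2) = 3 such orderings, each equally likely, so P = 3 × 45/506 = 135/506.

135/506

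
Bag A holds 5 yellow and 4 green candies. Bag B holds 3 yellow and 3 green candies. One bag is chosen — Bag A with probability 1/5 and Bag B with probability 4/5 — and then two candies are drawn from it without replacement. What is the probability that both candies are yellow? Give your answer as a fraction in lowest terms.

97/450

From Bag A: P(both yellow) = (5/9)(4/8) = 5/18.
From Bag B: P(both yellow) = (3/6)(2/5) = 1/5.
Total probability = (1/5)(5/18) + (4/5)(1/5) = 97/450.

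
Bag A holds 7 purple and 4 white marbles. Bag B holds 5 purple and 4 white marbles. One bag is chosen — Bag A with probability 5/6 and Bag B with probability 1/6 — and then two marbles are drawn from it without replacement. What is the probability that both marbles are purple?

From Bag A: P(both purple) = (7/11)(6/10) = 21/55.
From Bag B: P(both purple) = (5/9)(4/8) = 5/18.
Total probability = (5/6)(21/55) + (1/6)(5/18) = 433/1188.

433/1188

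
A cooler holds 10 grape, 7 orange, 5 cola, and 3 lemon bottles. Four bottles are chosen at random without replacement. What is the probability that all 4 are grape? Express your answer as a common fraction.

P = 10/25 × 9/24 × 8/23 × 7/22 = 5040/303600 = 21/1265.

21/1265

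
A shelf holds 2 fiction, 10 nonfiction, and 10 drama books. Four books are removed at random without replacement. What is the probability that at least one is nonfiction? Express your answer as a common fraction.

124/133

P(no nonfiction) = 12/22 × 11/21 × 10/20 × 9/19 = 11880/175560 = 9/133.
P(at least one) = 1 − 9/133 = 124/133.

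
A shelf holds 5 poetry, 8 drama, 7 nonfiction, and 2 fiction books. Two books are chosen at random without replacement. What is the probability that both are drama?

4/33

P(every draw is drama) = 8/22 × 7/21 = 56/462 = 4/33.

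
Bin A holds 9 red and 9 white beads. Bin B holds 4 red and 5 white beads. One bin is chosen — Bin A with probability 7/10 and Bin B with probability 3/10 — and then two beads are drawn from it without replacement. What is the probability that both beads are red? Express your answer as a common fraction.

73/340

From Bin A: P(both red) = (9/18)(8/17) = 4/17.
From Bin B: P(both red) = (4/9)(3/8) = 1/6.
Total probability = (7/10)(4/17) + (3/10)(1/6) = 73/340.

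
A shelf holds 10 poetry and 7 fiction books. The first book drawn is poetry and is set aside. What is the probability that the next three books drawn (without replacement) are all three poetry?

3/20

After the first draw, 9 of the remaining 16 books are poetry.
P = 9/16 × 8/15 × 7/14 = 504/3360 = 3/20.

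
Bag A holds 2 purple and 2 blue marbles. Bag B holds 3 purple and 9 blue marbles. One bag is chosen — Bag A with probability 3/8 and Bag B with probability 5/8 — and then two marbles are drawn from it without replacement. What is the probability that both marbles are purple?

From Bag A: P(both purple) = (2/4)(1/3) = 1/6.
From Bag B: P(both purple) = (3/12)(2/11) = 1/22.
Total probability = (3/8)(1/6) + (5/8)(1/22) = 1/11.

1/11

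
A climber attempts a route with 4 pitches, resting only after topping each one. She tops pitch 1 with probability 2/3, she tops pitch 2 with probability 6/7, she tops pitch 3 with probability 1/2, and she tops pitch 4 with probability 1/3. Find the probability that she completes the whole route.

2/21

The events are sequential, so multiply the conditional probabilities:
P = 2/3 × 6/7 × 1/2 × 1/3 = 12/126 = 2/21.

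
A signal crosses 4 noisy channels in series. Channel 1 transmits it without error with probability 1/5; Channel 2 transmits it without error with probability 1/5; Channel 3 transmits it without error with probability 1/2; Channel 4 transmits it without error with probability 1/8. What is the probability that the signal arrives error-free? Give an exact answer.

Each stage is reached only if all earlier stages succeed, so
P = 1/5 × 1/5 × 1/2 × 1/8 = 1/400.

1/400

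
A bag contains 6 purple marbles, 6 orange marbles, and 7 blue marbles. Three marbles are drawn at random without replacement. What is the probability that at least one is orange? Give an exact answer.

P(no orange) = 13/19 × 12/18 × 11/17 = 1716/5814 = 286/969.
P(at least one) = 1 − 286/969 = 683/969.

683/969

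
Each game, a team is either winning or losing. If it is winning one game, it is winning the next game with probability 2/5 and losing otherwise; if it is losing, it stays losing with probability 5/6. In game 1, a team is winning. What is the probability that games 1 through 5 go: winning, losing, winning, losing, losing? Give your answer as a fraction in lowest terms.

1/20

Game 1 is given. For each transition, use the conditional probability from the current state:
P(losing | winning) = 3/5; P(winning | losing) = 1/6; P(losing | winning) = 3/5; P(losing | losing) = 5/6.
P = 3/5 × 1/6 × 3/5 × 5/6 = 45/900 = 1/20.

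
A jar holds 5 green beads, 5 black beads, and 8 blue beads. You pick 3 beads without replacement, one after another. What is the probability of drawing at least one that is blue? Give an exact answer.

29/34

P(no blue) = 10/18 × 9/17 × 8/16 = 720/4896 = 5/34.
P(at least one) = 1 − 5/34 = 29/34.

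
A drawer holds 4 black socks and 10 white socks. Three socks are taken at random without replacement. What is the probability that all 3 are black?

P(every draw is black) = 4/14 × 3/13 × 2/12 = 24/2184 = 1/91.

1/91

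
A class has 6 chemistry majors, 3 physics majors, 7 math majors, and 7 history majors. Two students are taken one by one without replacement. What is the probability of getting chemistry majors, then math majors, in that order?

Chain rule:
P = 6/23 × 7/22 = 42/506 = 21/253.

21/253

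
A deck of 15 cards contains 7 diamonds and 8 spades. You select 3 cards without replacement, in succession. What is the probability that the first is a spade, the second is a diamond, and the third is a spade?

28/195

Chain rule:
P = 8/15 × 7/14 × 7/13 = 392/2730 = 28/195.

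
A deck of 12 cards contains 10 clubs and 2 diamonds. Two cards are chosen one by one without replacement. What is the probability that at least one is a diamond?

7/22

P(no diamonds) = 10/12 × 9/11 = 90/132 = 15/22.
P(at least one) = 1 − 15/22 = 7/22.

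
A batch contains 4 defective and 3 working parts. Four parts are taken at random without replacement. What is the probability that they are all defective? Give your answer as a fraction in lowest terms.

P(all defective) = 4/7 × 3/6 × 2/5 × 1/4 = 24/840 = 1/35.

1/35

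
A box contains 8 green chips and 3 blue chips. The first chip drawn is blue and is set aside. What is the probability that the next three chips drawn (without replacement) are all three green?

7/15

With the first chip removed, 8 green remain out of 10.
P = 8/10 × 7/9 × 6/8 = 336/720 = 7/15.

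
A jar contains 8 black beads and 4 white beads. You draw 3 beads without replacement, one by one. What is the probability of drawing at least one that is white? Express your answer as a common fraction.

41/55

P(no white) = 8/12 × 7/11 × 6/10 = 336/1320 = 14/55.
P(at least one) = 1 − 14/55 = 41/55.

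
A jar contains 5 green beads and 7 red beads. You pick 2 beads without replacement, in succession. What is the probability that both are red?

P(every draw is red) = 7/12 × 6/11 = 42/132 = 7/22.

7/22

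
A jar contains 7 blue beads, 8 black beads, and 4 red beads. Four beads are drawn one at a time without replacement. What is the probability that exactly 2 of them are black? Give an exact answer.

One ordering (black drawn first) has probability 8/19 × 7/18 × 11/17 × 10/16 = 6160/93024 = 385/5814.
There are C(4,2) = 6 such orderings, each equally likely, so P = 6 × 385/5814 = 385/969.

385/969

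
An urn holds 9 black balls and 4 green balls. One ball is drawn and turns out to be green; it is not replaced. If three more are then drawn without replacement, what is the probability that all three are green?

After the first draw, 3 of the remaining 12 balls are green.
P = 3/12 × 2/11 × 1/10 = 6/1320 = 1/220.

1/220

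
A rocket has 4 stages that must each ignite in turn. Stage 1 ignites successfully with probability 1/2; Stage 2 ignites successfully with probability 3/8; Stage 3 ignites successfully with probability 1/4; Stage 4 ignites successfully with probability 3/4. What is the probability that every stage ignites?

9/256

Each stage is reached only if all earlier stages succeed, so
P = 1/2 × 3/8 × 1/4 × 3/4 = 9/256.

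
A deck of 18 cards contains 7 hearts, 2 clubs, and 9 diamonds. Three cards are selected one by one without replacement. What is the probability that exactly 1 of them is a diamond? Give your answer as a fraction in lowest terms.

27/68

One ordering (a diamond drawn first) has probability 9/18 × 9/17 × 8/16 = 648/4896 = 9/68.
There are C(3,1) = 3 such orderings, each equally likely, so P = 3 × 9/68 = 27/68.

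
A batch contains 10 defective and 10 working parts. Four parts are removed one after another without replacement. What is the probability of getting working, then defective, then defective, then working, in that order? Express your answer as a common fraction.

45/646

Multiply the probability of each draw given the previous ones:
P = 10/20 × 10/19 × 9/18 × 9/17 = 8100/116280 = 45/646.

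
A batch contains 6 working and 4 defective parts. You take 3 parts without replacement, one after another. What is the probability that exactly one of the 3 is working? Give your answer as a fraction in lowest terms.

One ordering (working drawn first) has probability 6/10 × 4/9 × 3/8 = 72/720 = 1/10.
There are C(3,1) = 3 such orderings, each equally likely, so P = 3 × 1/10 = 3/10.

3/10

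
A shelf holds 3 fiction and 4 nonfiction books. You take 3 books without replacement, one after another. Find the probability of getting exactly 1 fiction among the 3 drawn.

18/35

One ordering (fiction drawn first) has probability 3/7 × 4/6 × 3/5 = 36/210 = 6/35.
There are C(3,1) = 3 such orderings, each equally likely, so P = 3 × 6/35 = 18/35.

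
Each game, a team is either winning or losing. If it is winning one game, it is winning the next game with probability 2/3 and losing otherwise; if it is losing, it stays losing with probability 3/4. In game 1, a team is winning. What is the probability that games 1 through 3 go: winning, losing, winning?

Game 1 is given. For each transition, use the conditional probability from the current state:
P(losing | winning) = 1/3; P(winning | losing) = 1/4.
P = 1/3 × 1/4 = 1/12.

1/12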